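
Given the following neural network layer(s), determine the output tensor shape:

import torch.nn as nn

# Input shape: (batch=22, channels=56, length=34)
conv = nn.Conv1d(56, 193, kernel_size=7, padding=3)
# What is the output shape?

Input shape: (22, 56, 34)
Output shape: (22, 193, 34)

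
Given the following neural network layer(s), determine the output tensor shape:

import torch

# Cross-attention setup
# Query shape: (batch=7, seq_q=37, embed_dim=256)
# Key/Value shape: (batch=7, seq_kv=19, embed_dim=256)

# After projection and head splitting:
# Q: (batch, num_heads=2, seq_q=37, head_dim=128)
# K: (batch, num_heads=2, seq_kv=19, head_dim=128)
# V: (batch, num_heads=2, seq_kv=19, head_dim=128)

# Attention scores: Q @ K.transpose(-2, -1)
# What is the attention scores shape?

Input shape: (7, 37, 256)
Output shape: (7, 2, 37, 19)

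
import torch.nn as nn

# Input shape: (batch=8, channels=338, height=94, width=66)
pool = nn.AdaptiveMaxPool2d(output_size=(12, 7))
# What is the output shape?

Input shape: (8, 338, 94, 66)
Output shape: (8, 338, 12, 7)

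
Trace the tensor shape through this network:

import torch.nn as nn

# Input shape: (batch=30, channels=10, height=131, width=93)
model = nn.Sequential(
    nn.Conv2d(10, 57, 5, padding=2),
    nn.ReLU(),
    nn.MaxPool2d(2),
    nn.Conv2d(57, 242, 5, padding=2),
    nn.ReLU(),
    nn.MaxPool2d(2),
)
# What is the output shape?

Input shape: (30, 10, 131, 93)
  -> after first Conv2d: (30, 57, 131, 93)
  -> after first MaxPool2d: (30, 57, 65, 46)
  -> after second Conv2d: (30, 242, 65, 46)
Output shape: (30, 242, 32, 23)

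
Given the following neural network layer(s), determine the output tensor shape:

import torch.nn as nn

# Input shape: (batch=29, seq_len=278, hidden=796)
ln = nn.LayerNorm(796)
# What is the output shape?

Input shape: (29, 278, 796)
Output shape: (29, 278, 796)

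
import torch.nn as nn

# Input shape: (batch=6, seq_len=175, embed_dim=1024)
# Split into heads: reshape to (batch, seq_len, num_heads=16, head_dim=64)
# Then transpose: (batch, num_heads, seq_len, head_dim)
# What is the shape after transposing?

Input shape: (6, 175, 1024)
  -> after reshape: (6, 175, 16, 64)
Output shape: (6, 16, 175, 64)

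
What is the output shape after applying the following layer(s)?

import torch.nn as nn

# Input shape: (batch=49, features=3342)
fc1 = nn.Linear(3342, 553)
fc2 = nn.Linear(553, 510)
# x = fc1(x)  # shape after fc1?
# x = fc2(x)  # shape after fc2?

Input shape: (49, 3342)
  -> after fc1: (49, 553)
Output shape: (49, 510)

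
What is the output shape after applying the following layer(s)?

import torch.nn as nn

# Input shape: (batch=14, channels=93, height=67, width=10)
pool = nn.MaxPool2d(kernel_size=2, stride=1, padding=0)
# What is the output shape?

Input shape: (14, 93, 67, 10)
Output shape: (14, 93, 66, 9)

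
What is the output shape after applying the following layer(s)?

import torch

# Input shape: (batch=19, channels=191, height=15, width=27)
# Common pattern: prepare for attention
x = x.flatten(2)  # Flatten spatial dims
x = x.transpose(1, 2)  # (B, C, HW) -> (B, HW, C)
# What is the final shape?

Input shape: (19, 191, 15, 27)
  -> after flatten(2): (19, 191, 405)
Output shape: (19, 405, 191)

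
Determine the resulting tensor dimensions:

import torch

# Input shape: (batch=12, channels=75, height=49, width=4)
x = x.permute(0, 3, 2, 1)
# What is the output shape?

Input shape: (12, 75, 49, 4)
Output shape: (12, 4, 49, 75)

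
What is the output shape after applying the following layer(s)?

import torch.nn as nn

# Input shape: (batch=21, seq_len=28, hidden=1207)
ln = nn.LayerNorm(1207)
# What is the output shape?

Input shape: (21, 28, 1207)
Output shape: (21, 28, 1207)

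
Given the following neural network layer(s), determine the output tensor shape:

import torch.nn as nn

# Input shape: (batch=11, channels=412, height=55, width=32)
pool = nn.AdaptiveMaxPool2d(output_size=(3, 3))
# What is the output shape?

Input shape: (11, 412, 55, 32)
Output shape: (11, 412, 3, 3)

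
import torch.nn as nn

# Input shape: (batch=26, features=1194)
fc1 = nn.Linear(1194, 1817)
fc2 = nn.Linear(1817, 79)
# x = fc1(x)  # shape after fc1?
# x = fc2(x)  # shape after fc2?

Input shape: (26, 1194)
  -> after fc1: (26, 1817)
Output shape: (26, 79)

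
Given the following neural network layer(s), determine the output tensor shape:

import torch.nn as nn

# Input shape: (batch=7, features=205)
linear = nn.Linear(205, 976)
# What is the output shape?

Input shape: (7, 205)
Output shape: (7, 976)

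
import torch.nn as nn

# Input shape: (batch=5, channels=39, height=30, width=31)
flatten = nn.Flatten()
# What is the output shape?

Input shape: (5, 39, 30, 31)
Output shape: (5, 36270)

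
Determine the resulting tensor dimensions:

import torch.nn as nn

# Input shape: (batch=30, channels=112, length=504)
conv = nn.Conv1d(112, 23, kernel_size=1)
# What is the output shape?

Input shape: (30, 112, 504)
Output shape: (30, 23, 504)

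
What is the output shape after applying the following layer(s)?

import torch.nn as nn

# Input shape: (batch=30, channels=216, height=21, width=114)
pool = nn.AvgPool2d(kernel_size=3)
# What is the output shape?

Input shape: (30, 216, 21, 114)
Output shape: (30, 216, 7, 38)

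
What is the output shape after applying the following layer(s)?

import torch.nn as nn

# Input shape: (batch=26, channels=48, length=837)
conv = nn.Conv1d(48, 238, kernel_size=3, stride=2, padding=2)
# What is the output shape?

Input shape: (26, 48, 837)
Output shape: (26, 238, 420)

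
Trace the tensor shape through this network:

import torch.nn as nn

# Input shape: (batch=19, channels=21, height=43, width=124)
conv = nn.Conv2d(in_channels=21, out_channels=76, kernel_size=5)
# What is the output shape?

Input shape: (19, 21, 43, 124)
Output shape: (19, 76, 39, 120)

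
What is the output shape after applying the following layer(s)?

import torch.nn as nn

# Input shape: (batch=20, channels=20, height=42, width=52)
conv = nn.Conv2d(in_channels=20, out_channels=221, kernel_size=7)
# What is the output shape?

Input shape: (20, 20, 42, 52)
Output shape: (20, 221, 36, 46)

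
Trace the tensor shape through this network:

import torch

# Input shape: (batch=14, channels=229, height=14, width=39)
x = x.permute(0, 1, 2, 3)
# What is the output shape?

Input shape: (14, 229, 14, 39)
Output shape: (14, 229, 14, 39)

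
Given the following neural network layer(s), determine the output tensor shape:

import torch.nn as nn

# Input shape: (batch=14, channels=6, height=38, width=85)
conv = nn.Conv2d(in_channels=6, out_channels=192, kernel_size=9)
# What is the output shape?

Input shape: (14, 6, 38, 85)
Output shape: (14, 192, 30, 77)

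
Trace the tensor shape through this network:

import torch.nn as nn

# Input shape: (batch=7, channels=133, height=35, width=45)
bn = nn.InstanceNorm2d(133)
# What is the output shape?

Input shape: (7, 133, 35, 45)
Output shape: (7, 133, 35, 45)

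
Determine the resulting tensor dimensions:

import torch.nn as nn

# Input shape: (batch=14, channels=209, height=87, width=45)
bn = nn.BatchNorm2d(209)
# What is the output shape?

Input shape: (14, 209, 87, 45)
Output shape: (14, 209, 87, 45)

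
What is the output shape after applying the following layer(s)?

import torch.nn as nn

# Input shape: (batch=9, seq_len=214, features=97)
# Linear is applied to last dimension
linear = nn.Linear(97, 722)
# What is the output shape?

Input shape: (9, 214, 97)
Output shape: (9, 214, 722)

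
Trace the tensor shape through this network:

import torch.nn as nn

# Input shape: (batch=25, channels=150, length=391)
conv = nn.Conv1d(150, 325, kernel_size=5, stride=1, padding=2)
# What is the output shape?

Input shape: (25, 150, 391)
Output shape: (25, 325, 391)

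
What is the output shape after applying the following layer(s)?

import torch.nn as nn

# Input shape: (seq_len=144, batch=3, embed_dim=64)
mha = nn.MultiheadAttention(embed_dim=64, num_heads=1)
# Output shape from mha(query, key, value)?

Input shape: (144, 3, 64)
Output shape: (144, 3, 64)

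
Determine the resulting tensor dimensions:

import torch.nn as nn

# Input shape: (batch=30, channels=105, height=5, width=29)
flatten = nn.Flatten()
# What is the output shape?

Input shape: (30, 105, 5, 29)
Output shape: (30, 15225)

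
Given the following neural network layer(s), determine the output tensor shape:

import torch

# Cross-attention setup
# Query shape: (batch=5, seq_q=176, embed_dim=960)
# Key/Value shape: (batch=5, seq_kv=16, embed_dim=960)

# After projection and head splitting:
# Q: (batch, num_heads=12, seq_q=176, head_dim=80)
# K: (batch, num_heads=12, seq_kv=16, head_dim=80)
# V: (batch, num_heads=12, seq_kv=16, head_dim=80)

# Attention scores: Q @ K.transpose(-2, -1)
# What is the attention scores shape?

Input shape: (5, 176, 960)
Output shape: (5, 12, 176, 16)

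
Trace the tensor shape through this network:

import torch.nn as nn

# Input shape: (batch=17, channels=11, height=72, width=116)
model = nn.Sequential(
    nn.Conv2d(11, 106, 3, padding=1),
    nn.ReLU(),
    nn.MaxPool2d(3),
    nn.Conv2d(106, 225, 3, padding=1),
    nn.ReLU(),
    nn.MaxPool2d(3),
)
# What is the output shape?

Input shape: (17, 11, 72, 116)
  -> after first Conv2d: (17, 106, 72, 116)
  -> after first MaxPool2d: (17, 106, 24, 38)
  -> after second Conv2d: (17, 225, 24, 38)
Output shape: (17, 225, 8, 12)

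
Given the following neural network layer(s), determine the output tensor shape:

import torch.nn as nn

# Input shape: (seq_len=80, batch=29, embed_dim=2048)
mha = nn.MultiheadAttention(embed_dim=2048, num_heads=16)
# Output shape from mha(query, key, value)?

Input shape: (80, 29, 2048)
Output shape: (80, 29, 2048)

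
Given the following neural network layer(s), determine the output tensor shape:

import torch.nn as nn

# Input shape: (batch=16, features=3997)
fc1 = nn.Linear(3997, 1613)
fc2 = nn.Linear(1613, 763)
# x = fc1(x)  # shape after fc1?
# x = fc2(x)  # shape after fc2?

Input shape: (16, 3997)
  -> after fc1: (16, 1613)
Output shape: (16, 763)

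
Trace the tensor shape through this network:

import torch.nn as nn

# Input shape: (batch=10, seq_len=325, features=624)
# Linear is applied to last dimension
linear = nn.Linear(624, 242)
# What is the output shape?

Input shape: (10, 325, 624)
Output shape: (10, 325, 242)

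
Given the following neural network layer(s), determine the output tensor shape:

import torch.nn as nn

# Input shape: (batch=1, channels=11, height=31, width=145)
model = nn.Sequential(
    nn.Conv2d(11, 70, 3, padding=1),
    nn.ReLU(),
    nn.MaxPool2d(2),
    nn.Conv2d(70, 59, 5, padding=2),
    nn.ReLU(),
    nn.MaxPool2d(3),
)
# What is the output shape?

Input shape: (1, 11, 31, 145)
  -> after first Conv2d: (1, 70, 31, 145)
  -> after first MaxPool2d: (1, 70, 15, 72)
  -> after second Conv2d: (1, 59, 15, 72)
Output shape: (1, 59, 5, 24)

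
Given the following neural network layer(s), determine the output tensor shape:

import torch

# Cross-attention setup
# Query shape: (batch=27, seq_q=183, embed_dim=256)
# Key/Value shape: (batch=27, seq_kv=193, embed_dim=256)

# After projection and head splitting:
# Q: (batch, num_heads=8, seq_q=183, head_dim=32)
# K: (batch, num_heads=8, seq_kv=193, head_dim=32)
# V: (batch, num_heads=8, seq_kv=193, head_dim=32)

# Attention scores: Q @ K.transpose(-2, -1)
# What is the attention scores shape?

Input shape: (27, 183, 256)
Output shape: (27, 8, 183, 193)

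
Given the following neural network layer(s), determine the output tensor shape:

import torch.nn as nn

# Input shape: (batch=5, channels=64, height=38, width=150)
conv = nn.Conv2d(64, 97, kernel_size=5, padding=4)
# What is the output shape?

Input shape: (5, 64, 38, 150)
Output shape: (5, 97, 42, 154)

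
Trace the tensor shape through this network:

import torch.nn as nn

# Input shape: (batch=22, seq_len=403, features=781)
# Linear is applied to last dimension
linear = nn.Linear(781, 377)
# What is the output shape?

Input shape: (22, 403, 781)
Output shape: (22, 403, 377)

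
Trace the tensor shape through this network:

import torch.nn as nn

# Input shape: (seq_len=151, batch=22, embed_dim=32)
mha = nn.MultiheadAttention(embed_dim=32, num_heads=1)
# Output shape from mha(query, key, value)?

Input shape: (151, 22, 32)
Output shape: (151, 22, 32)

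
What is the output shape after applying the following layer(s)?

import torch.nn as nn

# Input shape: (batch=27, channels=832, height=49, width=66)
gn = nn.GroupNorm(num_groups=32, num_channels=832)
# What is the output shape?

Input shape: (27, 832, 49, 66)
Output shape: (27, 832, 49, 66)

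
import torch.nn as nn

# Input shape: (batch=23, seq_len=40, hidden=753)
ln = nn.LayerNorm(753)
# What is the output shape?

Input shape: (23, 40, 753)
Output shape: (23, 40, 753)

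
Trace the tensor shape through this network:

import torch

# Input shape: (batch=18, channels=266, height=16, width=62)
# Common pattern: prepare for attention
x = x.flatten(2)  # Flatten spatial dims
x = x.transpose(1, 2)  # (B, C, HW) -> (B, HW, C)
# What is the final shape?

Input shape: (18, 266, 16, 62)
  -> after flatten(2): (18, 266, 992)
Output shape: (18, 992, 266)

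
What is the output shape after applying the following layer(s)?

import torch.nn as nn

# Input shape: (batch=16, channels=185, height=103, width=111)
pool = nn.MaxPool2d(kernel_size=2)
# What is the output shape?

Input shape: (16, 185, 103, 111)
Output shape: (16, 185, 51, 55)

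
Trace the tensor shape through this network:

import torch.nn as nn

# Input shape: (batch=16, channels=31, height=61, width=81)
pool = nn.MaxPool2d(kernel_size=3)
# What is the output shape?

Input shape: (16, 31, 61, 81)
Output shape: (16, 31, 20, 27)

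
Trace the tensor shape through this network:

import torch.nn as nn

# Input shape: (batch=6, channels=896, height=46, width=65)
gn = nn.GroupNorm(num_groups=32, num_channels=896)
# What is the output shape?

Input shape: (6, 896, 46, 65)
Output shape: (6, 896, 46, 65)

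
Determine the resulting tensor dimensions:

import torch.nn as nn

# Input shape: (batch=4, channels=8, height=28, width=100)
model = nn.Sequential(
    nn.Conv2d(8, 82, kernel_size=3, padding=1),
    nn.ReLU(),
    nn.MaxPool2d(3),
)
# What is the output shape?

Input shape: (4, 8, 28, 100)
  -> after Conv2d: (4, 82, 28, 100)
  -> after ReLU: (4, 82, 28, 100)
Output shape: (4, 82, 9, 33)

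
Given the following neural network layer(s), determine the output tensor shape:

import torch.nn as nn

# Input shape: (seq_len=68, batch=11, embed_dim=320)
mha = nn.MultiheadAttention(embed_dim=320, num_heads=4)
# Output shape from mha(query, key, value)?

Input shape: (68, 11, 320)
Output shape: (68, 11, 320)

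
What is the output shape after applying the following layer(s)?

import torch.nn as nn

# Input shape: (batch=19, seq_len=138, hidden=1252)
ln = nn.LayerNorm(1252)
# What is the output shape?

Input shape: (19, 138, 1252)
Output shape: (19, 138, 1252)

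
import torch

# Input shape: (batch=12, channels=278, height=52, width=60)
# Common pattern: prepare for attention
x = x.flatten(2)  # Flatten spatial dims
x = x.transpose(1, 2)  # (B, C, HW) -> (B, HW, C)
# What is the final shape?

Input shape: (12, 278, 52, 60)
  -> after flatten(2): (12, 278, 3120)
Output shape: (12, 3120, 278)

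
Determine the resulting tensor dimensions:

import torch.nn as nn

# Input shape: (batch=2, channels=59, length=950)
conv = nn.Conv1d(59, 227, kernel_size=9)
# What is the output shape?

Input shape: (2, 59, 950)
Output shape: (2, 227, 942)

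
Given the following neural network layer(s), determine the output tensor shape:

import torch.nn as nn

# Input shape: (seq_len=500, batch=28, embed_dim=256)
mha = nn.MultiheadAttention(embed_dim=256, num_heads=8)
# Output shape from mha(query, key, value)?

Input shape: (500, 28, 256)
Output shape: (500, 28, 256)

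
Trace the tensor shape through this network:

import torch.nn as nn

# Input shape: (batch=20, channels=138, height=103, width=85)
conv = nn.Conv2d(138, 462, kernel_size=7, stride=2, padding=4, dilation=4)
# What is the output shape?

Input shape: (20, 138, 103, 85)
Output shape: (20, 462, 44, 35)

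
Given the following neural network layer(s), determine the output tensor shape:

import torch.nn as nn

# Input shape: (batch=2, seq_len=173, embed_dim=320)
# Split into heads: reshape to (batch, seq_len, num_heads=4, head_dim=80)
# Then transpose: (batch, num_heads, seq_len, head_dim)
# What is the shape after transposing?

Input shape: (2, 173, 320)
  -> after reshape: (2, 173, 4, 80)
Output shape: (2, 4, 173, 80)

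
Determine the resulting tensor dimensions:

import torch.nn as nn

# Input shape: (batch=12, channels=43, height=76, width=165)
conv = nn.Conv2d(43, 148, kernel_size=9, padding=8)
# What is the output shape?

Input shape: (12, 43, 76, 165)
Output shape: (12, 148, 84, 173)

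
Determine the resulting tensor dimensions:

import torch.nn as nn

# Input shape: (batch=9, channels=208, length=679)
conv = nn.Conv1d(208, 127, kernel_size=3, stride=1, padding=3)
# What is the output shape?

Input shape: (9, 208, 679)
Output shape: (9, 127, 683)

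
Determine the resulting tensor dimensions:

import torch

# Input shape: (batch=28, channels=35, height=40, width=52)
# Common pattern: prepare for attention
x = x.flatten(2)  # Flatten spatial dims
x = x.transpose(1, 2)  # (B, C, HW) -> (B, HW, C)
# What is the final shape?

Input shape: (28, 35, 40, 52)
  -> after flatten(2): (28, 35, 2080)
Output shape: (28, 2080, 35)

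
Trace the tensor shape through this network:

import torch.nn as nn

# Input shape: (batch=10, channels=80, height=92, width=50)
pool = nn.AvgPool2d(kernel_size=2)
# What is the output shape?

Input shape: (10, 80, 92, 50)
Output shape: (10, 80, 46, 25)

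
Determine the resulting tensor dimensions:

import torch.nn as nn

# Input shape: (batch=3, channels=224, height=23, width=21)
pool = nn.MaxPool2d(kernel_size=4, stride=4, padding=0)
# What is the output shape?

Input shape: (3, 224, 23, 21)
Output shape: (3, 224, 5, 5)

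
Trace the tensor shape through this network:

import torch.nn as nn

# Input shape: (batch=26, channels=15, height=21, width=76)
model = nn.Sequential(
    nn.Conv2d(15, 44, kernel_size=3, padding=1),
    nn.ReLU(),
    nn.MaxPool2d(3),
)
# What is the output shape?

Input shape: (26, 15, 21, 76)
  -> after Conv2d: (26, 44, 21, 76)
  -> after ReLU: (26, 44, 21, 76)
Output shape: (26, 44, 7, 25)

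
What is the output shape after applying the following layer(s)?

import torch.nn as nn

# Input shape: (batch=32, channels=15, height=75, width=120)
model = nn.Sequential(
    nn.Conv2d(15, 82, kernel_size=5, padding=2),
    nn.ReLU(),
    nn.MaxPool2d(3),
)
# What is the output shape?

Input shape: (32, 15, 75, 120)
  -> after Conv2d: (32, 82, 75, 120)
  -> after ReLU: (32, 82, 75, 120)
Output shape: (32, 82, 25, 40)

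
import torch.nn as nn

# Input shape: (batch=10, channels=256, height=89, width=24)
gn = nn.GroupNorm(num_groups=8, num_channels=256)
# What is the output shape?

Input shape: (10, 256, 89, 24)
Output shape: (10, 256, 89, 24)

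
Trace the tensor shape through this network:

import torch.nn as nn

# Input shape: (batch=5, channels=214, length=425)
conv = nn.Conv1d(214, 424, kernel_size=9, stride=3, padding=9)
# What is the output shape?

Input shape: (5, 214, 425)
Output shape: (5, 424, 145)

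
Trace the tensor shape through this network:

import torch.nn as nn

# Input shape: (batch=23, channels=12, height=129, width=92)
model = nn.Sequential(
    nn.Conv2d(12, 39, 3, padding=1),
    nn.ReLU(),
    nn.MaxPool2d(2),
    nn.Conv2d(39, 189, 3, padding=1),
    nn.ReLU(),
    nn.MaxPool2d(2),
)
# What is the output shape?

Input shape: (23, 12, 129, 92)
  -> after first Conv2d: (23, 39, 129, 92)
  -> after first MaxPool2d: (23, 39, 64, 46)
  -> after second Conv2d: (23, 189, 64, 46)
Output shape: (23, 189, 32, 23)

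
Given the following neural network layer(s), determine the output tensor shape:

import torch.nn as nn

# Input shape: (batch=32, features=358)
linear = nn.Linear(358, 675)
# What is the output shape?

Input shape: (32, 358)
Output shape: (32, 675)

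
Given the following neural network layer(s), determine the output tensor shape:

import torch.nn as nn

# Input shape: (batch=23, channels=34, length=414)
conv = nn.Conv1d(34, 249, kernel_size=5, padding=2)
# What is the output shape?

Input shape: (23, 34, 414)
Output shape: (23, 249, 414)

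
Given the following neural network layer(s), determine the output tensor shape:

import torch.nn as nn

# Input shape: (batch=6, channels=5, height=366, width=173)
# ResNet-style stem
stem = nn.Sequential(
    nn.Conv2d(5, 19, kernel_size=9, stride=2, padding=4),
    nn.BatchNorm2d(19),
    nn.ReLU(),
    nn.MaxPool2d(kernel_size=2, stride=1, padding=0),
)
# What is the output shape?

Input shape: (6, 5, 366, 173)
  -> after Conv2d 9x9 stride=2: (6, 19, 183, 87)
Output shape: (6, 19, 182, 86)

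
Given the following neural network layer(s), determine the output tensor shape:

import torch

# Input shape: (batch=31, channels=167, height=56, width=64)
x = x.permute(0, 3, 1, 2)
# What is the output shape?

Input shape: (31, 167, 56, 64)
Output shape: (31, 64, 167, 56)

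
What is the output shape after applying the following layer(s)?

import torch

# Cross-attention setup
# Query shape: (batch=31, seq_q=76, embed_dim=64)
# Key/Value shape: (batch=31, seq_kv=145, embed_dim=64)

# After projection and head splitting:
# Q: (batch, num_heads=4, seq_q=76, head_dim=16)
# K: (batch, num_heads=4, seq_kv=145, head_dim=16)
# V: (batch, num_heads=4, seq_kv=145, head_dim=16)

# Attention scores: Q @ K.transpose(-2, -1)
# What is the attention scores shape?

Input shape: (31, 76, 64)
Output shape: (31, 4, 76, 145)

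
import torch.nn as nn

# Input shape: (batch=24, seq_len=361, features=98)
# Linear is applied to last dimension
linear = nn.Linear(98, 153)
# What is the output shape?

Input shape: (24, 361, 98)
Output shape: (24, 361, 153)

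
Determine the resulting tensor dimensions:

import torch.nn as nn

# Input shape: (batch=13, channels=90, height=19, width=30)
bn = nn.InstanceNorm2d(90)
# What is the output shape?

Input shape: (13, 90, 19, 30)
Output shape: (13, 90, 19, 30)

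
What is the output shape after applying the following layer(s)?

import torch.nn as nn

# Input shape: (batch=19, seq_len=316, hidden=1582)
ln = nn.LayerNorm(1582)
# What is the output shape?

Input shape: (19, 316, 1582)
Output shape: (19, 316, 1582)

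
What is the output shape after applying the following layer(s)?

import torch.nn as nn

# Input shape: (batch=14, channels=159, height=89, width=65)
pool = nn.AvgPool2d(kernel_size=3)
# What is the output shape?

Input shape: (14, 159, 89, 65)
Output shape: (14, 159, 29, 21)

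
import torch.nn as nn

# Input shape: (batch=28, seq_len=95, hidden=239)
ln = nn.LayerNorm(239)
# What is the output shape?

Input shape: (28, 95, 239)
Output shape: (28, 95, 239)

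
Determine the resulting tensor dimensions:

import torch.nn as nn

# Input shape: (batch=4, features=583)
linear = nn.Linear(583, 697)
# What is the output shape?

Input shape: (4, 583)
Output shape: (4, 697)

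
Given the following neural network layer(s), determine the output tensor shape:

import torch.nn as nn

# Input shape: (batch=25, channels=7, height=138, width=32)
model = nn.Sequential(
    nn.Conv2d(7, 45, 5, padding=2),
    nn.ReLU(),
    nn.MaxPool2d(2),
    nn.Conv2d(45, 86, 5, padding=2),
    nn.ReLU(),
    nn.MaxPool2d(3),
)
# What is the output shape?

Input shape: (25, 7, 138, 32)
  -> after first Conv2d: (25, 45, 138, 32)
  -> after first MaxPool2d: (25, 45, 69, 16)
  -> after second Conv2d: (25, 86, 69, 16)
Output shape: (25, 86, 23, 5)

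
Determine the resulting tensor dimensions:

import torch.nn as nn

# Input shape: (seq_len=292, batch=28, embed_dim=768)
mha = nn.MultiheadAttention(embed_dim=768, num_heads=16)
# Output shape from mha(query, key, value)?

Input shape: (292, 28, 768)
Output shape: (292, 28, 768)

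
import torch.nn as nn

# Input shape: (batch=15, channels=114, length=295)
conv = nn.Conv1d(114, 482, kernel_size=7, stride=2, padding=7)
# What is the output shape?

Input shape: (15, 114, 295)
Output shape: (15, 482, 152)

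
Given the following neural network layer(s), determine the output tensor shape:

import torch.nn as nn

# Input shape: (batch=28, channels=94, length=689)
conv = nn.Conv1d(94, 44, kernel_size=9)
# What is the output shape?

Input shape: (28, 94, 689)
Output shape: (28, 44, 681)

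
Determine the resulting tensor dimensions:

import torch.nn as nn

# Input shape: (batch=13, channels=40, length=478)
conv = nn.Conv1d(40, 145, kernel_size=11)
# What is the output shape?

Input shape: (13, 40, 478)
Output shape: (13, 145, 468)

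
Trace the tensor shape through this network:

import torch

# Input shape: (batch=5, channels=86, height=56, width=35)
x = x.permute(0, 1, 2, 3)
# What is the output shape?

Input shape: (5, 86, 56, 35)
Output shape: (5, 86, 56, 35)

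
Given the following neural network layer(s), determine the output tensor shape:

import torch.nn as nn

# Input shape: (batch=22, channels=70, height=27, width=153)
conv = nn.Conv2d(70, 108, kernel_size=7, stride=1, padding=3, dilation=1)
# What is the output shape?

Input shape: (22, 70, 27, 153)
Output shape: (22, 108, 27, 153)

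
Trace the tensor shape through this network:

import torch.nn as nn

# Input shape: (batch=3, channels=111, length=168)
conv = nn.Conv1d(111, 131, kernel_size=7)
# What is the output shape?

Input shape: (3, 111, 168)
Output shape: (3, 131, 162)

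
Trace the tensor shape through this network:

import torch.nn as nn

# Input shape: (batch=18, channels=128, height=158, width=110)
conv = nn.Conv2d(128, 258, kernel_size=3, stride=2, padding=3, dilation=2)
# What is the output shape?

Input shape: (18, 128, 158, 110)
Output shape: (18, 258, 80, 56)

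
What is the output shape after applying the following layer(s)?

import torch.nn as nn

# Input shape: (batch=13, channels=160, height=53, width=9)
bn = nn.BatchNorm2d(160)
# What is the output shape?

Input shape: (13, 160, 53, 9)
Output shape: (13, 160, 53, 9)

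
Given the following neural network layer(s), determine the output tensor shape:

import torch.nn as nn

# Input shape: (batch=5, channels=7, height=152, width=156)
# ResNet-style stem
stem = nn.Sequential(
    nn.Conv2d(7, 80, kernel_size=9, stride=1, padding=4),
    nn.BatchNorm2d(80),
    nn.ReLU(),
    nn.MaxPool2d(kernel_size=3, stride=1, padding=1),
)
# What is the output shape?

Input shape: (5, 7, 152, 156)
  -> after Conv2d 9x9 stride=1: (5, 80, 152, 156)
Output shape: (5, 80, 152, 156)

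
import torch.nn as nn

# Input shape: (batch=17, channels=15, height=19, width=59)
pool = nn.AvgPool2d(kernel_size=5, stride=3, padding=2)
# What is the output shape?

Input shape: (17, 15, 19, 59)
Output shape: (17, 15, 7, 20)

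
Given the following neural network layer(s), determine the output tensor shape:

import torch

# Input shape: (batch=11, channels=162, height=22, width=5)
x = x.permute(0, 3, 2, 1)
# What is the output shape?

Input shape: (11, 162, 22, 5)
Output shape: (11, 5, 22, 162)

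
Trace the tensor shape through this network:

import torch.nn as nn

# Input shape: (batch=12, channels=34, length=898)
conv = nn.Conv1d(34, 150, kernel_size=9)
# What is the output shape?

Input shape: (12, 34, 898)
Output shape: (12, 150, 890)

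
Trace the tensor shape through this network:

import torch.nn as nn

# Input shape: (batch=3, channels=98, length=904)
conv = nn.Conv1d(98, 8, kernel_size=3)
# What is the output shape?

Input shape: (3, 98, 904)
Output shape: (3, 8, 902)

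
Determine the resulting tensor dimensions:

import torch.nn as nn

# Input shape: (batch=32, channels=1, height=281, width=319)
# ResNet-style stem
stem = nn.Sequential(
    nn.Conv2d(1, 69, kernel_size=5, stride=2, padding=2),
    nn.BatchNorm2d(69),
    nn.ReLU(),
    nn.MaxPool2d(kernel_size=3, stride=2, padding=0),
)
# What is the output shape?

Input shape: (32, 1, 281, 319)
  -> after Conv2d 5x5 stride=2: (32, 69, 141, 160)
Output shape: (32, 69, 70, 79)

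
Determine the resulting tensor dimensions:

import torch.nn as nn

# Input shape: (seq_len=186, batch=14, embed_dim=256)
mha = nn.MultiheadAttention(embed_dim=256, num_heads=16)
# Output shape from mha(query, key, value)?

Input shape: (186, 14, 256)
Output shape: (186, 14, 256)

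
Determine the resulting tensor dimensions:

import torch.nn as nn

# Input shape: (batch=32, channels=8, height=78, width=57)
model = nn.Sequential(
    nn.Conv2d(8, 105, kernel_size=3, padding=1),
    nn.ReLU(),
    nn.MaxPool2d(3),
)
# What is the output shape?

Input shape: (32, 8, 78, 57)
  -> after Conv2d: (32, 105, 78, 57)
  -> after ReLU: (32, 105, 78, 57)
Output shape: (32, 105, 26, 19)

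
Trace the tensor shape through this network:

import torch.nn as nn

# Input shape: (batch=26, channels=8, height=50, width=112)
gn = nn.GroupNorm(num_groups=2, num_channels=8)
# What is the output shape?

Input shape: (26, 8, 50, 112)
Output shape: (26, 8, 50, 112)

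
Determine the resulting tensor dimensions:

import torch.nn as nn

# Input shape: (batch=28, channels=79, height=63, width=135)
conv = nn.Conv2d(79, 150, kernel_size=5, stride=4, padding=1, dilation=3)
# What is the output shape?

Input shape: (28, 79, 63, 135)
Output shape: (28, 150, 14, 32)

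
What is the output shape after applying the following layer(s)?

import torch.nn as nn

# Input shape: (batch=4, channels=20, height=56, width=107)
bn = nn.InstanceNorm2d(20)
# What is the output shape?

Input shape: (4, 20, 56, 107)
Output shape: (4, 20, 56, 107)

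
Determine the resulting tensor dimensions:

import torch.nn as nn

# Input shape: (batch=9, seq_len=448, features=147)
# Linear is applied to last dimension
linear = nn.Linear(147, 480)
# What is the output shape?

Input shape: (9, 448, 147)
Output shape: (9, 448, 480)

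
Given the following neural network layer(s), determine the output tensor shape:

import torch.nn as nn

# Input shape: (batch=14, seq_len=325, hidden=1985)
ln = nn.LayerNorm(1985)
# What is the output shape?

Input shape: (14, 325, 1985)
Output shape: (14, 325, 1985)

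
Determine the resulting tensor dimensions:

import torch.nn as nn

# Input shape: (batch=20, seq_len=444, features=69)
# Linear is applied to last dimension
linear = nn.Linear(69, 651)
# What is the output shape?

Input shape: (20, 444, 69)
Output shape: (20, 444, 651)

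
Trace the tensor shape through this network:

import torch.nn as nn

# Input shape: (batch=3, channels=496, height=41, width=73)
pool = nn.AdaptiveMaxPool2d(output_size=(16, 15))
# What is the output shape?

Input shape: (3, 496, 41, 73)
Output shape: (3, 496, 16, 15)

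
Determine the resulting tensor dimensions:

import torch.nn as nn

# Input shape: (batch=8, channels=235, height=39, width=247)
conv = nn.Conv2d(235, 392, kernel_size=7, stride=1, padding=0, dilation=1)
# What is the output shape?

Input shape: (8, 235, 39, 247)
Output shape: (8, 392, 33, 241)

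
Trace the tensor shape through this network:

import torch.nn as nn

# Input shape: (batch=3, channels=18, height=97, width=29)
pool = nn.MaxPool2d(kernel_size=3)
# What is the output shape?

Input shape: (3, 18, 97, 29)
Output shape: (3, 18, 32, 9)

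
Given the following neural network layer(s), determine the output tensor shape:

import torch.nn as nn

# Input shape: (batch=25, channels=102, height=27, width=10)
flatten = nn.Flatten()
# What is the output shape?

Input shape: (25, 102, 27, 10)
Output shape: (25, 27540)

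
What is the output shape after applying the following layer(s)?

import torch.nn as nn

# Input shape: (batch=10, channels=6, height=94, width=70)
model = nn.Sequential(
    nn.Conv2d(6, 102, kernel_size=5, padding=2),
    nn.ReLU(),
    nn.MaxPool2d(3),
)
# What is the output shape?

Input shape: (10, 6, 94, 70)
  -> after Conv2d: (10, 102, 94, 70)
  -> after ReLU: (10, 102, 94, 70)
Output shape: (10, 102, 31, 23)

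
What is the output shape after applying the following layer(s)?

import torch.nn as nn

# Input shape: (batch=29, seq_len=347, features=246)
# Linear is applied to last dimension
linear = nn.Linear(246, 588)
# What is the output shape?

Input shape: (29, 347, 246)
Output shape: (29, 347, 588)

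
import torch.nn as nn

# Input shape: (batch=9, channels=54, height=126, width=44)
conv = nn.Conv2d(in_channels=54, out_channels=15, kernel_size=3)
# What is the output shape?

Input shape: (9, 54, 126, 44)
Output shape: (9, 15, 124, 42)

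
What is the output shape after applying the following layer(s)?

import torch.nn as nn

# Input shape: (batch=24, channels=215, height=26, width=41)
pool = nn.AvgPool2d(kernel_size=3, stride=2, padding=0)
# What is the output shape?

Input shape: (24, 215, 26, 41)
Output shape: (24, 215, 12, 20)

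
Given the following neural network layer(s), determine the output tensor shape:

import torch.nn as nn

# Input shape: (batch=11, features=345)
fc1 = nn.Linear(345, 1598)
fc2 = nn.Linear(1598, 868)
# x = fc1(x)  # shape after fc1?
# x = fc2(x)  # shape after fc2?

Input shape: (11, 345)
  -> after fc1: (11, 1598)
Output shape: (11, 868)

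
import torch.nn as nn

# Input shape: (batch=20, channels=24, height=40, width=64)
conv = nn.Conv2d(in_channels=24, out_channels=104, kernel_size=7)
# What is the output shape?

Input shape: (20, 24, 40, 64)
Output shape: (20, 104, 34, 58)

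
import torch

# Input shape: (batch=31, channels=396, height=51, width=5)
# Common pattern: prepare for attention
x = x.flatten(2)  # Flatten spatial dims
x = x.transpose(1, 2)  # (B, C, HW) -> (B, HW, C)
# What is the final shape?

Input shape: (31, 396, 51, 5)
  -> after flatten(2): (31, 396, 255)
Output shape: (31, 255, 396)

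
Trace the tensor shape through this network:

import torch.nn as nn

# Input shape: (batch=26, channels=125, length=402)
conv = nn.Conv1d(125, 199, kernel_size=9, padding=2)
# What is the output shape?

Input shape: (26, 125, 402)
Output shape: (26, 199, 398)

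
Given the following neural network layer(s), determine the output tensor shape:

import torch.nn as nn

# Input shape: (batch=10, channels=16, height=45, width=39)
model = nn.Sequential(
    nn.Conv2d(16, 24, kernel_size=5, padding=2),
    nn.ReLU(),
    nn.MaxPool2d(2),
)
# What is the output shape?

Input shape: (10, 16, 45, 39)
  -> after Conv2d: (10, 24, 45, 39)
  -> after ReLU: (10, 24, 45, 39)
Output shape: (10, 24, 22, 19)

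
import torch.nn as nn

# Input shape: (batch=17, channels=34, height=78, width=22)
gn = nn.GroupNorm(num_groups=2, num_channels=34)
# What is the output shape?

Input shape: (17, 34, 78, 22)
Output shape: (17, 34, 78, 22)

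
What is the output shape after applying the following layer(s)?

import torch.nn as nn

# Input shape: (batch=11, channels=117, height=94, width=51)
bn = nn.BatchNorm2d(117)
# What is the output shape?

Input shape: (11, 117, 94, 51)
Output shape: (11, 117, 94, 51)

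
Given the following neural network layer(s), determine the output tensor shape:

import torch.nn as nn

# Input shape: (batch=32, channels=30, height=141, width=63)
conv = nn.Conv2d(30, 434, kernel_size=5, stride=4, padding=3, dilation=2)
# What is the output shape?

Input shape: (32, 30, 141, 63)
Output shape: (32, 434, 35, 16)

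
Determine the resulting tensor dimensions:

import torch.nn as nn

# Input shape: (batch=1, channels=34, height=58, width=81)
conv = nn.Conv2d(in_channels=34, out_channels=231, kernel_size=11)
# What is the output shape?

Input shape: (1, 34, 58, 81)
Output shape: (1, 231, 48, 71)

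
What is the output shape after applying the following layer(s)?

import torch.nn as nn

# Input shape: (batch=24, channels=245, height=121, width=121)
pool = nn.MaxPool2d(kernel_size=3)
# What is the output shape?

Input shape: (24, 245, 121, 121)
Output shape: (24, 245, 40, 40)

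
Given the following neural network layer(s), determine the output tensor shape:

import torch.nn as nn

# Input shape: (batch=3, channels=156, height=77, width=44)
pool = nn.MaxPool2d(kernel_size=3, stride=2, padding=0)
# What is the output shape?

Input shape: (3, 156, 77, 44)
Output shape: (3, 156, 38, 21)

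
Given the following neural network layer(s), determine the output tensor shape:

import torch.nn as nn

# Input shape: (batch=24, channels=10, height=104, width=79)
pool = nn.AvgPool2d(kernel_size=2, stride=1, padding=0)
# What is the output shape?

Input shape: (24, 10, 104, 79)
Output shape: (24, 10, 103, 78)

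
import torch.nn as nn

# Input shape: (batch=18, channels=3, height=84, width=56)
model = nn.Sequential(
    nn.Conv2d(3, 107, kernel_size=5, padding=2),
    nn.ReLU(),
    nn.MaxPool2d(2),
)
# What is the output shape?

Input shape: (18, 3, 84, 56)
  -> after Conv2d: (18, 107, 84, 56)
  -> after ReLU: (18, 107, 84, 56)
Output shape: (18, 107, 42, 28)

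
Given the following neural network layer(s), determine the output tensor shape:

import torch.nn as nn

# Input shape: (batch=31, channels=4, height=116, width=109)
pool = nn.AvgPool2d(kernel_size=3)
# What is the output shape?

Input shape: (31, 4, 116, 109)
Output shape: (31, 4, 38, 36)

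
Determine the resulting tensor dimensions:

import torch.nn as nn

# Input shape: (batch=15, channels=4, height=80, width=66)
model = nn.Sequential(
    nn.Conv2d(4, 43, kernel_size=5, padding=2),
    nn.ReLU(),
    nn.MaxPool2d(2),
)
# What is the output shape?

Input shape: (15, 4, 80, 66)
  -> after Conv2d: (15, 43, 80, 66)
  -> after ReLU: (15, 43, 80, 66)
Output shape: (15, 43, 40, 33)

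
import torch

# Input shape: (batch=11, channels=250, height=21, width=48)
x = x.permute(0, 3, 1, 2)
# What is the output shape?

Input shape: (11, 250, 21, 48)
Output shape: (11, 48, 250, 21)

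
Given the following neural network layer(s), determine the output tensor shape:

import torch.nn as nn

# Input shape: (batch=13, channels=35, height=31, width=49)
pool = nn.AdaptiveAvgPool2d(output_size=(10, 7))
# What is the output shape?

Input shape: (13, 35, 31, 49)
Output shape: (13, 35, 10, 7)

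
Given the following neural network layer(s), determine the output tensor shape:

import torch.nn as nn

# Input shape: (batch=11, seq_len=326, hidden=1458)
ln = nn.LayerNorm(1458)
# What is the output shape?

Input shape: (11, 326, 1458)
Output shape: (11, 326, 1458)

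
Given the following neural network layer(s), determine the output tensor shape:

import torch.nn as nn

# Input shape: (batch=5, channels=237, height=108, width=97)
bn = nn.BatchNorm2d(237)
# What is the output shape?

Input shape: (5, 237, 108, 97)
Output shape: (5, 237, 108, 97)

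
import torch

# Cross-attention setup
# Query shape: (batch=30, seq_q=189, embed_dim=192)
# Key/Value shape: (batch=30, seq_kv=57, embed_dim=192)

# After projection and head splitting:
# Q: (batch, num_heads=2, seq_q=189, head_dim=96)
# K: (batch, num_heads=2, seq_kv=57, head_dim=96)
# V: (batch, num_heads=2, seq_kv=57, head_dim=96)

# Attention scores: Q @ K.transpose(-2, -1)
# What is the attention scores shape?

Input shape: (30, 189, 192)
Output shape: (30, 2, 189, 57)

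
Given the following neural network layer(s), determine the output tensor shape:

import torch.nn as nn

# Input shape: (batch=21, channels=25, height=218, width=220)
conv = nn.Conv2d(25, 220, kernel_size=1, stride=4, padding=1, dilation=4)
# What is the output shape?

Input shape: (21, 25, 218, 220)
Output shape: (21, 220, 55, 56)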